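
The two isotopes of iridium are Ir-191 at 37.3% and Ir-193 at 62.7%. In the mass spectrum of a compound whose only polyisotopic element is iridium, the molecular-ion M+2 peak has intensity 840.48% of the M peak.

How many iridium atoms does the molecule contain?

5

With n Ir atoms, P(M+2)/P(M) = C(n,1)·p^(n−1)q / p^n = n·q/p = n · 0.627/0.373.
n = 8.4048 × 0.373/0.627 = 5.00 ≈ 5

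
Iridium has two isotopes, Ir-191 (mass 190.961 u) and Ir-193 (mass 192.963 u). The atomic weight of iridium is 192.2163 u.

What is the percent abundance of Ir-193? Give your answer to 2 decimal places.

62.70%

With x = fraction of Ir-191 (so Ir-193 is 1 − x):
190.961·x + 192.963·(1 − x) = 192.2163
(190.961 − 192.963)·x = 192.2163 − 192.963
x = -0.7467 / -2.002 = 0.37298 → 37.30% Ir-191, 62.70% Ir-193.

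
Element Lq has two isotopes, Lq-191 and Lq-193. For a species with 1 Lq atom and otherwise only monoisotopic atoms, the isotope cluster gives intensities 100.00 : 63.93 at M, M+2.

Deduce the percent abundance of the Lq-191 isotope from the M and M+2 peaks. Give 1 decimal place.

Let p = fractional abundance of Lq-191. I(M+2)/I(M) = [C(1,1)·p^0·(1−p)] / p^1 = 1·(1−p)/p = 63.93/100.00 = 0.6393
(1−p)/p = 0.6393/1 = 0.6393  ⇒  p = 1/(1 + 0.6393) = 0.6100
Lq-191: 61.0%, Lq-193: 39.0%.

61.0%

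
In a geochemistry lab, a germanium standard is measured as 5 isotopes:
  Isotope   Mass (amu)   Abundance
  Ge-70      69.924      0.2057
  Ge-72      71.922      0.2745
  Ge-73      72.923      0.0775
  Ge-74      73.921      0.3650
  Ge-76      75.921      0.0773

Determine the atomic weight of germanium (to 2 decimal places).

Average mass = Σ (abundance × isotope mass) = 0.2057 × 69.924 + 0.2745 × 71.922 + 0.0775 × 72.923 + 0.3650 × 73.921 + 0.0773 × 75.921
= 14.3834 + 19.7426 + 5.6515 + 26.9812 + 5.8687 = 72.6274 amu

72.63 amu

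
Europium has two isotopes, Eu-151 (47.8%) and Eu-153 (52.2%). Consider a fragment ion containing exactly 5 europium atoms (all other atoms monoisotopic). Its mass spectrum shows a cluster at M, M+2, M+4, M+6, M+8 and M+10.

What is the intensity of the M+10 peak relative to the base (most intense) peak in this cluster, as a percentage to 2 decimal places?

11.93%

Binomial terms of (0.478 + 0.522)^5: M 0.0250, M+2 0.1363, M+4 0.2976, M+6 0.3250, M+8 0.1775, M+10 0.0388 → M+6 is the base peak.
P(M+6) = C(5,3) × 0.478^2 × 0.522^3 = 10 × 0.228484 × 0.14223665 = 0.324988 (base)
P(M+10) = C(5,5) × 0.478^0 × 0.522^5 = 1 × 1.0000 × 0.03875721 = 0.038757
Relative intensity = 0.038757 / 0.324988 × 100 = 11.93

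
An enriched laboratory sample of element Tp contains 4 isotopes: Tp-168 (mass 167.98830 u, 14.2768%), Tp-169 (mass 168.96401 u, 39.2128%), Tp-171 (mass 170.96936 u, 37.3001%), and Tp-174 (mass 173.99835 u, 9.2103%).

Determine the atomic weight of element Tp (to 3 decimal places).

170.036 u

The abundance-weighted mean is 0.142768 × 167.98830 + 0.392128 × 168.96401 + 0.373001 × 170.96936 + 0.092103 × 173.99835
= 23.983354 + 66.255519 + 63.771742 + 16.025770 = 170.036385 u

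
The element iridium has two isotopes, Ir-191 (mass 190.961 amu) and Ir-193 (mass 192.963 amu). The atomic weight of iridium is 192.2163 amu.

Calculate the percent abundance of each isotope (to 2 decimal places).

With x = fraction of Ir-191 (so Ir-193 is 1 − x):
190.961·x + 192.963·(1 − x) = 192.2163
(190.961 − 192.963)·x = 192.2163 − 192.963
x = -0.7467 / -2.002 = 0.37298 → 37.30% Ir-191, 62.70% Ir-193.

Ir-191: 37.30%, Ir-193: 62.70%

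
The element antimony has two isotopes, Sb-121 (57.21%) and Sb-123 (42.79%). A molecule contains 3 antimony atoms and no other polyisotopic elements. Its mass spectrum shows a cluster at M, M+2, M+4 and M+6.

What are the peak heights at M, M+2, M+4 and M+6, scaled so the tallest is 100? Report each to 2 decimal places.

44.57 : 100.00 : 74.79 : 18.65

Expanding (0.5721 + 0.4279)^3:
P(M) = 0.5721^3 = 0.187247
P(M+2) = 3 × 0.5721^2 × 0.4279^1 = 0.420153
P(M+4) = 3 × 0.5721^1 × 0.4279^2 = 0.314252
P(M+6) = 0.4279^3 = 0.078348
The M+2 peak is largest (0.420153); scaling to 100 gives 44.57 : 100.00 : 74.79 : 18.65.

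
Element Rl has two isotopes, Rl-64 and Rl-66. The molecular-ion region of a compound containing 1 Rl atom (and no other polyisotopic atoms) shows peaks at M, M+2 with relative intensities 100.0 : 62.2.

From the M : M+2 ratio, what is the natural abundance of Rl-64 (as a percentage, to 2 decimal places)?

61.65%

Write p for the Rl-64 fraction. I(M+2)/I(M) = [C(1,1)·p^0·(1−p)] / p^1 = 1·(1−p)/p = 62.2/100.0 = 0.6220
(1−p)/p = 0.6220/1 = 0.6220  ⇒  p = 1/(1 + 0.6220) = 0.6165
Rl-64: 61.65%, Rl-66: 38.35%.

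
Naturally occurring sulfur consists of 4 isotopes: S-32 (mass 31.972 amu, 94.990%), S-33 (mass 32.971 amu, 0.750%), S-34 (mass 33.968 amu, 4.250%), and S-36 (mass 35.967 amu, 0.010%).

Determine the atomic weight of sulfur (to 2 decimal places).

32.06 amu

Weight each isotope mass by its fractional abundance: 0.94990 × 31.972 + 0.00750 × 32.971 + 0.04250 × 33.968 + 0.00010 × 35.967
= 30.3702 + 0.2473 + 1.4436 + 0.0036 = 32.0647 amu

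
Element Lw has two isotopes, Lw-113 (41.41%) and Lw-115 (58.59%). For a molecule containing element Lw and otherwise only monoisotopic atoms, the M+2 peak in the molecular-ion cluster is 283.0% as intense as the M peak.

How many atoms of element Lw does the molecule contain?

2

For n independent Lw atoms, I(M+2)/I(M) = n · (abundance Lw-115) / (abundance Lw-113) = n · 0.5859/0.4141.
n = 2.830 × 0.4141/0.5859 = 2.00 ≈ 2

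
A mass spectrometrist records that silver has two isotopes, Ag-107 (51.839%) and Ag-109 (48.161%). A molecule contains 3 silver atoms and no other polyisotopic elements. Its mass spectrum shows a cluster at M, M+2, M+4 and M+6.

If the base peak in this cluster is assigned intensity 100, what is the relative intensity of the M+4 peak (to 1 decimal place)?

92.9

Term probabilities: M 0.1393, M+2 0.3883, M+4 0.3607, M+6 0.1117. Base peak = M+2.
P(M+2) = C(3,1) × 0.51839^2 × 0.48161^1 = 3 × 0.26872819 × 0.48161 = 0.388267 (base)
P(M+4) = C(3,2) × 0.51839^1 × 0.48161^2 = 3 × 0.51839 × 0.23194819 = 0.360719
Relative intensity = 0.360719 / 0.388267 × 100 = 92.9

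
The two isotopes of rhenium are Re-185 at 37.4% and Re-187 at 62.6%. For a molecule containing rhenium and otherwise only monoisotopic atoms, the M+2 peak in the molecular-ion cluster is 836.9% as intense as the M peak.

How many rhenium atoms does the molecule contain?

For n independent Re atoms, I(M+2)/I(M) = n · (abundance Re-187) / (abundance Re-185) = n · 0.626/0.374.
n = 8.369 × 0.374/0.626 = 5.00 ≈ 5

5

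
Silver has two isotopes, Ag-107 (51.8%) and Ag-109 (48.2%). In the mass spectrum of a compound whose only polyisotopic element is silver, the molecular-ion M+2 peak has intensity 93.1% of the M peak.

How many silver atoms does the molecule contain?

1

The M+2/M ratio from n Ag atoms is n · q/p = n · 0.482/0.518.
n = 0.931 × 0.518/0.482 = 1.00 ≈ 1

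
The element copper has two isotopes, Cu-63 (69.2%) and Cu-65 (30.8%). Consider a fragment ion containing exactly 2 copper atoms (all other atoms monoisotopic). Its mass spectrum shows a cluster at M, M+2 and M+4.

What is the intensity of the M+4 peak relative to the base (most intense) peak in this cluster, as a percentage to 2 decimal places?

Term probabilities: M 0.4789, M+2 0.4263, M+4 0.0949. Base peak = M.
P(M) = C(2,0) × 0.692^2 × 0.308^0 = 1 × 0.478864 × 1.0000 = 0.478864 (base)
P(M+4) = C(2,2) × 0.692^0 × 0.308^2 = 1 × 1.0000 × 0.094864 = 0.094864
Relative intensity = 0.094864 / 0.478864 × 100 = 19.81

19.81%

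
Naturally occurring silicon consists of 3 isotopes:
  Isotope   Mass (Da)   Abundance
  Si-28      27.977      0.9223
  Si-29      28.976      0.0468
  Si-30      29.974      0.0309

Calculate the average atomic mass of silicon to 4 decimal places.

28.0855 Da

Ar = Σ fᵢ·mᵢ = 0.9223 × 27.977 + 0.0468 × 28.976 + 0.0309 × 29.974
= 25.80319 + 1.35608 + 0.92620 = 28.08547 Da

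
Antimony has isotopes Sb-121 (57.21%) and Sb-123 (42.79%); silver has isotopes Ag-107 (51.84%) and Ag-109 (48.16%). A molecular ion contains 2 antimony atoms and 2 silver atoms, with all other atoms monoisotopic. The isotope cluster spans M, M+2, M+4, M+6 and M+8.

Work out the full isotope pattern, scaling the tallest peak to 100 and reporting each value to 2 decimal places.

Antimony pattern (n=2): 0.32729841 : 0.48960318 : 0.18309841
Silver pattern (n=2): 0.26873856 : 0.49932288 : 0.23193856
Convolve the two distributions (both contribute in 2-u steps):
  M: 0.32729841×0.26873856 = 0.087958
  M+2: 0.32729841×0.49932288 + 0.48960318×0.26873856 = 0.295003
  M+4: 0.32729841×0.23193856 + 0.48960318×0.49932288 + 0.18309841×0.26873856 = 0.369589
  M+6: 0.48960318×0.23193856 + 0.18309841×0.49932288 = 0.204983
  M+8: 0.18309841×0.23193856 = 0.042468
Scale to base peak (0.369589) = 100: 23.80 : 79.82 : 100.00 : 55.46 : 11.49

23.80 : 79.82 : 100.00 : 55.46 : 11.49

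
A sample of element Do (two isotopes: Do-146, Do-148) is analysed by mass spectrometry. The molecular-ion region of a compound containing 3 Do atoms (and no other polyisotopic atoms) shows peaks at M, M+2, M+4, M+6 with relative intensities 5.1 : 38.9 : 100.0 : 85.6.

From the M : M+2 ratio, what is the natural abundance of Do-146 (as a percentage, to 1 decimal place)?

28.2%

Let p = fractional abundance of Do-146. I(M+2)/I(M) = [C(3,1)·p^2·(1−p)] / p^3 = 3·(1−p)/p = 38.9/5.1 = 7.6275
(1−p)/p = 7.6275/3 = 2.5425  ⇒  p = 1/(1 + 2.5425) = 0.2823
Do-146: 28.2%, Do-148: 71.8%.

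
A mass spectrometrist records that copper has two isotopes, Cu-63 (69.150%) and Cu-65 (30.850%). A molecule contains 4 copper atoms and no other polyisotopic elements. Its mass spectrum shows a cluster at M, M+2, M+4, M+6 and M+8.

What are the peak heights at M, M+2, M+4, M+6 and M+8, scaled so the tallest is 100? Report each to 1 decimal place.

56.0 : 100.0 : 66.9 : 19.9 : 2.2

Expanding (0.69150 + 0.30850)^4:
P(M) = 0.69150^4 = 0.228649
P(M+2) = 4 × 0.69150^3 × 0.30850^1 = 0.408030
P(M+4) = 6 × 0.69150^2 × 0.30850^2 = 0.273052
P(M+6) = 4 × 0.69150^1 × 0.30850^3 = 0.081212
P(M+8) = 0.30850^4 = 0.009058
The M+2 peak is largest (0.408030); scaling to 100 gives 56.0 : 100.0 : 66.9 : 19.9 : 2.2.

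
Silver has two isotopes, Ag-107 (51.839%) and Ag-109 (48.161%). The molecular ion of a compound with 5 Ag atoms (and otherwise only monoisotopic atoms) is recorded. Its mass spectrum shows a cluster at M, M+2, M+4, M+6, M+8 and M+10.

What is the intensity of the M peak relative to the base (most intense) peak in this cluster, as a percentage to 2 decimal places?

11.59%

Binomial terms of (0.51839 + 0.48161)^5: M 0.0374, M+2 0.1739, M+4 0.3231, M+6 0.3002, M+8 0.1394, M+10 0.0259 → M+4 is the base peak.
P(M+4) = C(5,2) × 0.51839^3 × 0.48161^2 = 10 × 0.13930601 × 0.23194819 = 0.323118 (base)
P(M) = C(5,0) × 0.51839^5 × 0.48161^0 = 1 × 0.03743545 × 1.0000 = 0.037435
Relative intensity = 0.037435 / 0.323118 × 100 = 11.59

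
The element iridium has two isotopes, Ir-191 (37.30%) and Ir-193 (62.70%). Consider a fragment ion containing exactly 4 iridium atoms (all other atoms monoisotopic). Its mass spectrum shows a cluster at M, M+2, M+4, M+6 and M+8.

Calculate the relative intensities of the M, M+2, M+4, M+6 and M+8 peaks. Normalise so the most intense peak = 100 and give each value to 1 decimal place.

5.3 : 35.4 : 89.2 : 100.0 : 42.0

Expanding (0.3730 + 0.6270)^4:
P(M) = 0.3730^4 = 0.019357
P(M+2) = 4 × 0.3730^3 × 0.6270^1 = 0.130153
P(M+4) = 6 × 0.3730^2 × 0.6270^2 = 0.328174
P(M+6) = 4 × 0.3730^1 × 0.6270^3 = 0.367766
P(M+8) = 0.6270^4 = 0.154550
The M+6 peak is largest (0.367766); scaling to 100 gives 5.3 : 35.4 : 89.2 : 100.0 : 42.0.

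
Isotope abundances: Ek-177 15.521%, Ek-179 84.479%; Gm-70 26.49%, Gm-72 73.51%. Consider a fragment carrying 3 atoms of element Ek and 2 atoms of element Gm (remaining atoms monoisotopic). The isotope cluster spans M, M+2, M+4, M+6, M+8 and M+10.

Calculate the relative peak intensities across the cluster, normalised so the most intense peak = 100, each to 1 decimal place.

Element Ek pattern (n=3): 0.00373903 : 0.06105334 : 0.33230623 : 0.6029014
Element Gm pattern (n=2): 0.07017201 : 0.38945598 : 0.54037201
Convolve the two distributions (both contribute in 2-u steps):
  M: 0.00373903×0.07017201 = 0.000262
  M+2: 0.00373903×0.38945598 + 0.06105334×0.07017201 = 0.005740
  M+4: 0.00373903×0.54037201 + 0.06105334×0.38945598 + 0.33230623×0.07017201 = 0.049117
  M+6: 0.06105334×0.54037201 + 0.33230623×0.38945598 + 0.6029014×0.07017201 = 0.204717
  M+8: 0.33230623×0.54037201 + 0.6029014×0.38945598 = 0.414373
  M+10: 0.6029014×0.54037201 = 0.325791
Scale to base peak (0.414373) = 100: 0.1 : 1.4 : 11.9 : 49.4 : 100.0 : 78.6

0.1 : 1.4 : 11.9 : 49.4 : 100.0 : 78.6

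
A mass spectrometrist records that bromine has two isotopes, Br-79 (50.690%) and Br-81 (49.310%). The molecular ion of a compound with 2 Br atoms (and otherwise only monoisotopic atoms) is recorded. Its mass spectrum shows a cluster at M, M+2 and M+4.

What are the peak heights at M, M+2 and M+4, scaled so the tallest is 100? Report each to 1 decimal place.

Each Br atom is independently Br-79 (p = 0.50690) or Br-81 (q = 0.49310); the cluster is the binomial expansion (p + q)^2.
P(M) = 0.50690^2 = 0.256948
P(M+2) = 2 × 0.50690^1 × 0.49310^1 = 0.499905
P(M+4) = 0.49310^2 = 0.243148
The M+2 peak is largest (0.499905); scaling to 100 gives 51.4 : 100.0 : 48.6.

51.4 : 100.0 : 48.6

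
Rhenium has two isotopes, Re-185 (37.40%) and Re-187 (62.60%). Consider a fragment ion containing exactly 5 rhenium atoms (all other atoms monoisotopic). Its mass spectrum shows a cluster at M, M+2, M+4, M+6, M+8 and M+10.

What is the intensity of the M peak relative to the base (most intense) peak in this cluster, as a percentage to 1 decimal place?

(0.3740 + 0.6260)^5 gives M 0.0073, M+2 0.0612, M+4 0.2050, M+6 0.3431, M+8 0.2872, M+10 0.0961; the largest is M+6.
P(M+6) = C(5,3) × 0.3740^2 × 0.6260^3 = 10 × 0.139876 × 0.24531438 = 0.343136 (base)
P(M) = C(5,0) × 0.3740^5 × 0.6260^0 = 1 × 0.00731742 × 1.0000 = 0.007317
Relative intensity = 0.007317 / 0.343136 × 100 = 2.1

2.1%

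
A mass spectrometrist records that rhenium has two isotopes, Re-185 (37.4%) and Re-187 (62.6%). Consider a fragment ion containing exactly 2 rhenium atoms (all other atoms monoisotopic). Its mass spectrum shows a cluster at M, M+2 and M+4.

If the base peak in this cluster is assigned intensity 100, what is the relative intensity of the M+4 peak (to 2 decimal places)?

83.69

Binomial terms of (0.374 + 0.626)^2: M 0.1399, M+2 0.4682, M+4 0.3919 → M+2 is the base peak.
P(M+2) = C(2,1) × 0.374^1 × 0.626^1 = 2 × 0.3740 × 0.6260 = 0.468248 (base)
P(M+4) = C(2,2) × 0.374^0 × 0.626^2 = 1 × 1.0000 × 0.391876 = 0.391876
Relative intensity = 0.391876 / 0.468248 × 100 = 83.69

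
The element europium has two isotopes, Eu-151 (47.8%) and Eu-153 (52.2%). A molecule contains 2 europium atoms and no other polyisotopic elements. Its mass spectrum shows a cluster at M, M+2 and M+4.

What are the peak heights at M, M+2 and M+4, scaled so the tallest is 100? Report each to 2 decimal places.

45.79 : 100.00 : 54.60

Expanding (0.478 + 0.522)^2:
P(M) = 0.478^2 = 0.228484
P(M+2) = 2 × 0.478^1 × 0.522^1 = 0.499032
P(M+4) = 0.522^2 = 0.272484
The M+2 peak is largest (0.499032); scaling to 100 gives 45.79 : 100.00 : 54.60.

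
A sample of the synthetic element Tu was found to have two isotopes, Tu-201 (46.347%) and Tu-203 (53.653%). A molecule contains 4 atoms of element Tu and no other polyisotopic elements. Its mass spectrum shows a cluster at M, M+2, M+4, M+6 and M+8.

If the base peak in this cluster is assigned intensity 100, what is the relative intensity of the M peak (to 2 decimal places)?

12.44

(0.46347 + 0.53653)^4 gives M 0.0461, M+2 0.2137, M+4 0.3710, M+6 0.2863, M+8 0.0829; the largest is M+4.
P(M+4) = C(4,2) × 0.46347^2 × 0.53653^2 = 6 × 0.21480444 × 0.28786444 = 0.371007 (base)
P(M) = C(4,0) × 0.46347^4 × 0.53653^0 = 1 × 0.04614095 × 1.0000 = 0.046141
Relative intensity = 0.046141 / 0.371007 × 100 = 12.44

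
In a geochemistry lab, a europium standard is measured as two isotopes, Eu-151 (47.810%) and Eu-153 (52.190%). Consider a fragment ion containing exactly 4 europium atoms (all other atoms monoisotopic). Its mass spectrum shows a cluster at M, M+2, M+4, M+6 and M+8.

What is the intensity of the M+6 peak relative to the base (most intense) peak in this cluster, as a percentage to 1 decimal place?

Binomial terms of (0.47810 + 0.52190)^4: M 0.0522, M+2 0.2281, M+4 0.3736, M+6 0.2719, M+8 0.0742 → M+4 is the base peak.
P(M+4) = C(4,2) × 0.47810^2 × 0.52190^2 = 6 × 0.22857961 × 0.27237961 = 0.373563 (base)
P(M+6) = C(4,3) × 0.47810^1 × 0.52190^3 = 4 × 0.4781 × 0.14215492 = 0.271857
Relative intensity = 0.271857 / 0.373563 × 100 = 72.8

72.8%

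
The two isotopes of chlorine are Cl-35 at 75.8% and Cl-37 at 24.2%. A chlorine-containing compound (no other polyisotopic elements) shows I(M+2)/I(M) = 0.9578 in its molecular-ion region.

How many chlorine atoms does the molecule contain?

The M+2/M ratio from n Cl atoms is n · q/p = n · 0.242/0.758.
n = 0.9578 × 0.758/0.242 = 3.00 ≈ 3

3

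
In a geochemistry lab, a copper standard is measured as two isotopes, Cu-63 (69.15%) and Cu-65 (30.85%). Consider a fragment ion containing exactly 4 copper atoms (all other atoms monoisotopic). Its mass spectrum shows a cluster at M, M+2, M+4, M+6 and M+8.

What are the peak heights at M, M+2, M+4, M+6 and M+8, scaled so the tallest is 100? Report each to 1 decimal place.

56.0 : 100.0 : 66.9 : 19.9 : 2.2

Each Cu atom is independently Cu-63 (p = 0.6915) or Cu-65 (q = 0.3085); the cluster is the binomial expansion (p + q)^4.
P(M) = 0.6915^4 = 0.228649
P(M+2) = 4 × 0.6915^3 × 0.3085^1 = 0.408030
P(M+4) = 6 × 0.6915^2 × 0.3085^2 = 0.273052
P(M+6) = 4 × 0.6915^1 × 0.3085^3 = 0.081212
P(M+8) = 0.3085^4 = 0.009058
The M+2 peak is largest (0.408030); scaling to 100 gives 56.0 : 100.0 : 66.9 : 19.9 : 2.2.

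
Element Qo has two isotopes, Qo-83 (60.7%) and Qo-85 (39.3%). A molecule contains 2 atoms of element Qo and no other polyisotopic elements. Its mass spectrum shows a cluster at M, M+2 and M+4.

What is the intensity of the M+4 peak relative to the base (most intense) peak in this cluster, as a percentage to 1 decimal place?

32.4%

(0.607 + 0.393)^2 gives M 0.3684, M+2 0.4771, M+4 0.1544; the largest is M+2.
P(M+2) = C(2,1) × 0.607^1 × 0.393^1 = 2 × 0.6070 × 0.3930 = 0.477102 (base)
P(M+4) = C(2,2) × 0.607^0 × 0.393^2 = 1 × 1.0000 × 0.154449 = 0.154449
Relative intensity = 0.154449 / 0.477102 × 100 = 32.4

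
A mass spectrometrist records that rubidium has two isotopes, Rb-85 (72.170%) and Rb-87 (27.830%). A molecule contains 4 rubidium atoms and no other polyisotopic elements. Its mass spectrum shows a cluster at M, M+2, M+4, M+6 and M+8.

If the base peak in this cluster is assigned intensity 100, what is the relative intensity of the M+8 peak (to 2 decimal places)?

1.43

Binomial terms of (0.72170 + 0.27830)^4: M 0.2713, M+2 0.4184, M+4 0.2420, M+6 0.0622, M+8 0.0060 → M+2 is the base peak.
P(M+2) = C(4,1) × 0.72170^3 × 0.27830^1 = 4 × 0.37589809 × 0.2783 = 0.418450 (base)
P(M+8) = C(4,4) × 0.72170^0 × 0.27830^4 = 1 × 1.0000 × 0.00599864 = 0.005999
Relative intensity = 0.005999 / 0.418450 × 100 = 1.43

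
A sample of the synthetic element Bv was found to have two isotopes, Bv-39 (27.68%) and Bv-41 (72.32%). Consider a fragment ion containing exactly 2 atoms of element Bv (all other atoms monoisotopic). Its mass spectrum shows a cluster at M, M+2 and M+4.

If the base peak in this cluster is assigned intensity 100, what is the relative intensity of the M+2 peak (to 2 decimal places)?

76.55

Binomial terms of (0.2768 + 0.7232)^2: M 0.0766, M+2 0.4004, M+4 0.5230 → M+4 is the base peak.
P(M+4) = C(2,2) × 0.2768^0 × 0.7232^2 = 1 × 1.0000 × 0.52301824 = 0.523018 (base)
P(M+2) = C(2,1) × 0.2768^1 × 0.7232^1 = 2 × 0.2768 × 0.7232 = 0.400364
Relative intensity = 0.400364 / 0.523018 × 100 = 76.55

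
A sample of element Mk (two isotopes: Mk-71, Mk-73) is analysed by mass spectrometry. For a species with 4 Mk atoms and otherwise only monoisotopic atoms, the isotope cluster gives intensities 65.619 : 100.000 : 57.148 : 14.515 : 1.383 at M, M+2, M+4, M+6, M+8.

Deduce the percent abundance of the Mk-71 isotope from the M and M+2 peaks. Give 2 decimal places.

72.41%

Let p = fractional abundance of Mk-71. I(M+2)/I(M) = [C(4,1)·p^3·(1−p)] / p^4 = 4·(1−p)/p = 100.000/65.619 = 1.5239
(1−p)/p = 1.5239/4 = 0.3810  ⇒  p = 1/(1 + 0.3810) = 0.7241
Mk-71: 72.41%, Mk-73: 27.59%.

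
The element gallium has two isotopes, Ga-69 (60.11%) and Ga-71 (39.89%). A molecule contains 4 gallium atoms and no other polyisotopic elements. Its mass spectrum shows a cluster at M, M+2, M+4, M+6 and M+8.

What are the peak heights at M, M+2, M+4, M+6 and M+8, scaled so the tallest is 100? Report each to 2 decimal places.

Each Ga atom is independently Ga-69 (p = 0.6011) or Ga-71 (q = 0.3989); the cluster is the binomial expansion (p + q)^4.
P(M) = 0.6011^4 = 0.130553
P(M+2) = 4 × 0.6011^3 × 0.3989^1 = 0.346549
P(M+4) = 6 × 0.6011^2 × 0.3989^2 = 0.344963
P(M+6) = 4 × 0.6011^1 × 0.3989^3 = 0.152616
P(M+8) = 0.3989^4 = 0.025320
The M+2 peak is largest (0.346549); scaling to 100 gives 37.67 : 100.00 : 99.54 : 44.04 : 7.31.

37.67 : 100.00 : 99.54 : 44.04 : 7.31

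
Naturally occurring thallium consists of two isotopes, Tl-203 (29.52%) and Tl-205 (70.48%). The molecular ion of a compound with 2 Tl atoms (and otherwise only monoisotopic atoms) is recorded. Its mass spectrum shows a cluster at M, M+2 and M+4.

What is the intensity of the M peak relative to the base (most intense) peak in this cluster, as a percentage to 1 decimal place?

17.5%

(0.2952 + 0.7048)^2 gives M 0.0871, M+2 0.4161, M+4 0.4967; the largest is M+4.
P(M+4) = C(2,2) × 0.2952^0 × 0.7048^2 = 1 × 1.0000 × 0.49674304 = 0.496743 (base)
P(M) = C(2,0) × 0.2952^2 × 0.7048^0 = 1 × 0.08714304 × 1.0000 = 0.087143
Relative intensity = 0.087143 / 0.496743 × 100 = 17.5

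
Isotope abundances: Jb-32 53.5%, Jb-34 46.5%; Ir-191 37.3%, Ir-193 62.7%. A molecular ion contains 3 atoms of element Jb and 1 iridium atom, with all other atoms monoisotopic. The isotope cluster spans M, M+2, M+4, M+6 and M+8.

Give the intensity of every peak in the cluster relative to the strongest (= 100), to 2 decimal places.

15.04 : 64.49 : 100.00 : 67.17 : 16.60

Element Jb pattern (n=3): 0.15313038 : 0.39928388 : 0.34704112 : 0.10054462
Iridium pattern (n=1): 0.3730 : 0.6270
Convolve the two distributions (both contribute in 2-u steps):
  M: 0.15313038×0.3730 = 0.057118
  M+2: 0.15313038×0.6270 + 0.39928388×0.3730 = 0.244946
  M+4: 0.39928388×0.6270 + 0.34704112×0.3730 = 0.379797
  M+6: 0.34704112×0.6270 + 0.10054462×0.3730 = 0.255098
  M+8: 0.10054462×0.6270 = 0.063041
Scale to base peak (0.379797) = 100: 15.04 : 64.49 : 100.00 : 67.17 : 16.60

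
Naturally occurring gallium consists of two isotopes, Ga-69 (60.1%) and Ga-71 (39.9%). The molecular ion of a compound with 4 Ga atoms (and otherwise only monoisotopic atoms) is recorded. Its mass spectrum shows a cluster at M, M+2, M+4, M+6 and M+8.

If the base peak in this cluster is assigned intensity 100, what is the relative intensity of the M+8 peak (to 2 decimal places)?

7.32

Term probabilities: M 0.1305, M+2 0.3465, M+4 0.3450, M+6 0.1527, M+8 0.0253. Base peak = M+2.
P(M+2) = C(4,1) × 0.601^3 × 0.399^1 = 4 × 0.2170818 × 0.3990 = 0.346463 (base)
P(M+8) = C(4,4) × 0.601^0 × 0.399^4 = 1 × 1.0000 × 0.02534496 = 0.025345
Relative intensity = 0.025345 / 0.346463 × 100 = 7.32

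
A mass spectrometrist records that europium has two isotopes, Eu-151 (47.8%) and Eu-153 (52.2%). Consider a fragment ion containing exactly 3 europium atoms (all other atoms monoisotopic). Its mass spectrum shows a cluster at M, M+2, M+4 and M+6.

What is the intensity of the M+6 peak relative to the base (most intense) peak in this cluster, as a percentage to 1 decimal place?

Binomial terms of (0.478 + 0.522)^3: M 0.1092, M+2 0.3578, M+4 0.3907, M+6 0.1422 → M+4 is the base peak.
P(M+4) = C(3,2) × 0.478^1 × 0.522^2 = 3 × 0.4780 × 0.272484 = 0.390742 (base)
P(M+6) = C(3,3) × 0.478^0 × 0.522^3 = 1 × 1.0000 × 0.14223665 = 0.142237
Relative intensity = 0.142237 / 0.390742 × 100 = 36.4

36.4%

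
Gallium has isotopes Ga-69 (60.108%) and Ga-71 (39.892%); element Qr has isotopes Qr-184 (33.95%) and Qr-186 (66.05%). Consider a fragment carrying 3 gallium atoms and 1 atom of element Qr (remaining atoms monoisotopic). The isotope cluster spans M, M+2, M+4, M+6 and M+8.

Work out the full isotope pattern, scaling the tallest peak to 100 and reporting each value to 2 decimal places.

19.25 : 75.78 : 100.00 : 55.11 : 10.95

Gallium pattern (n=3): 0.2171685 : 0.432386 : 0.2869625 : 0.063483
Element Qr pattern (n=1): 0.3395 : 0.6605
Convolve the two distributions (both contribute in 2-u steps):
  M: 0.2171685×0.3395 = 0.073729
  M+2: 0.2171685×0.6605 + 0.432386×0.3395 = 0.290235
  M+4: 0.432386×0.6605 + 0.2869625×0.3395 = 0.383015
  M+6: 0.2869625×0.6605 + 0.063483×0.3395 = 0.211091
  M+8: 0.063483×0.6605 = 0.041931
Scale to base peak (0.383015) = 100: 19.25 : 75.78 : 100.00 : 55.11 : 10.95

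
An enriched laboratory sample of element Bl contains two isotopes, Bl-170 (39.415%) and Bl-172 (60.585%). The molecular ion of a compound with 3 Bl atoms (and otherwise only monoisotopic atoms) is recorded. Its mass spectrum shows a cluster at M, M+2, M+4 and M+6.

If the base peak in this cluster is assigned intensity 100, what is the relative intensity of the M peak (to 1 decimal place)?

14.1

Term probabilities: M 0.0612, M+2 0.2824, M+4 0.4340, M+6 0.2224. Base peak = M+4.
P(M+4) = C(3,2) × 0.39415^1 × 0.60585^2 = 3 × 0.39415 × 0.36705422 = 0.434023 (base)
P(M) = C(3,0) × 0.39415^3 × 0.60585^0 = 1 × 0.06123287 × 1.0000 = 0.061233
Relative intensity = 0.061233 / 0.434023 × 100 = 14.1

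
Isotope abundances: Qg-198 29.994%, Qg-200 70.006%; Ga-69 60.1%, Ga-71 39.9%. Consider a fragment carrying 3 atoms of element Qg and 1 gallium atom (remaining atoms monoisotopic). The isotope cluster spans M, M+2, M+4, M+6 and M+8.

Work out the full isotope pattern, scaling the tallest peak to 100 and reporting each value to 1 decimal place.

4.2 : 32.5 : 89.1 : 100.0 : 35.8

Element Qg pattern (n=3): 0.0269838 : 0.1889406 : 0.44098739 : 0.34308821
Gallium pattern (n=1): 0.6010 : 0.3990
Convolve the two distributions (both contribute in 2-u steps):
  M: 0.0269838×0.6010 = 0.016217
  M+2: 0.0269838×0.3990 + 0.1889406×0.6010 = 0.124320
  M+4: 0.1889406×0.3990 + 0.44098739×0.6010 = 0.340421
  M+6: 0.44098739×0.3990 + 0.34308821×0.6010 = 0.382150
  M+8: 0.34308821×0.3990 = 0.136892
Scale to base peak (0.382150) = 100: 4.2 : 32.5 : 89.1 : 100.0 : 35.8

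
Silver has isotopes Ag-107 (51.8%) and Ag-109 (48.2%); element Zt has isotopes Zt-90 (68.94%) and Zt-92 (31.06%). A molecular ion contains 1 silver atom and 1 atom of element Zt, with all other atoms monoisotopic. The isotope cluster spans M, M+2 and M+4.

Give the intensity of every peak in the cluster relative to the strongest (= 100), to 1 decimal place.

72.4 : 100.0 : 30.4

Silver pattern (n=1): 0.5180 : 0.4820
Element Zt pattern (n=1): 0.6894 : 0.3106
Convolve the two distributions (both contribute in 2-u steps):
  M: 0.5180×0.6894 = 0.357109
  M+2: 0.5180×0.3106 + 0.4820×0.6894 = 0.493182
  M+4: 0.4820×0.3106 = 0.149709
Scale to base peak (0.493182) = 100: 72.4 : 100.0 : 30.4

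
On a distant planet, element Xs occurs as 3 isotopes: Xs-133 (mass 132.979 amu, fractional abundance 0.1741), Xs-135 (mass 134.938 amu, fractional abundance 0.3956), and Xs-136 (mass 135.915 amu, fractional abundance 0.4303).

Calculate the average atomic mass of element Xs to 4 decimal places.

135.0173 amu

Ar = Σ fᵢ·mᵢ = 0.1741 × 132.979 + 0.3956 × 134.938 + 0.4303 × 135.915
= 23.15164 + 53.38147 + 58.48422 = 135.01733 amu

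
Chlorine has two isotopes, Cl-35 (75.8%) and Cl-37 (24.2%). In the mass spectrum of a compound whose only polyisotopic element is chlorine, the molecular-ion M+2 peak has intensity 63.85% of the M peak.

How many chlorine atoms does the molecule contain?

2

The M+2/M ratio from n Cl atoms is n · q/p = n · 0.242/0.758.
n = 0.6385 × 0.758/0.242 = 2.00 ≈ 2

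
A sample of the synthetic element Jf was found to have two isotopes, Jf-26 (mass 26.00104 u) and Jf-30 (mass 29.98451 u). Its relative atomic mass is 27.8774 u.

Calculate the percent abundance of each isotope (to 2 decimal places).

Writing the weighted mean with unknown fraction x of Jf-26:
26.00104·x + 29.98451·(1 − x) = 27.8774
(26.00104 − 29.98451)·x = 27.8774 − 29.98451
x = -2.10711 / -3.98347 = 0.52896 → 52.90% Jf-26, 47.10% Jf-30.

Jf-26: 52.90%, Jf-30: 47.10%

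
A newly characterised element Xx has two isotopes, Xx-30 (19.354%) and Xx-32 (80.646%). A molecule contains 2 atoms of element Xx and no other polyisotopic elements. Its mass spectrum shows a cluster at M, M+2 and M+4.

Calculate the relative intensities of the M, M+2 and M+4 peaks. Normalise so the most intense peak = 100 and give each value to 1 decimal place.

5.8 : 48.0 : 100.0

Each Xx atom is independently Xx-30 (p = 0.19354) or Xx-32 (q = 0.80646); the cluster is the binomial expansion (p + q)^2.
P(M) = 0.19354^2 = 0.037458
P(M+2) = 2 × 0.19354^1 × 0.80646^1 = 0.312165
P(M+4) = 0.80646^2 = 0.650378
The M+4 peak is largest (0.650378); scaling to 100 gives 5.8 : 48.0 : 100.0.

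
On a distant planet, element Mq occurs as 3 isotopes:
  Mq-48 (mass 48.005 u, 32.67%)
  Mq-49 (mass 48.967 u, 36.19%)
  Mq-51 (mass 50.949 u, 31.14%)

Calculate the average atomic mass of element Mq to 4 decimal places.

Average mass = Σ (abundance × isotope mass) = 0.3267 × 48.005 + 0.3619 × 48.967 + 0.3114 × 50.949
= 15.68323 + 17.72116 + 15.86552 = 49.26991 u

49.2699 u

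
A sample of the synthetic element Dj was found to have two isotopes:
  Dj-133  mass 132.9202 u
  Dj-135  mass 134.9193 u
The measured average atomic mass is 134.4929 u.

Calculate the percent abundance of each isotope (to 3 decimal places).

Dj-133: 21.330%, Dj-135: 78.670%

Writing the weighted mean with unknown fraction x of Dj-133:
132.9202·x + 134.9193·(1 − x) = 134.4929
(132.9202 − 134.9193)·x = 134.4929 − 134.9193
x = -0.4264 / -1.9991 = 0.21330 → 21.330% Dj-133, 78.670% Dj-135.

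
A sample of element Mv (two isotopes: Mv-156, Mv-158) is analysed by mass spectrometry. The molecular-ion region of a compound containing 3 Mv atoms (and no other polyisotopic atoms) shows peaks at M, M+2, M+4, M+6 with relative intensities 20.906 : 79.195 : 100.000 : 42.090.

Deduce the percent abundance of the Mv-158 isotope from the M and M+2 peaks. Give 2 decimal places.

55.81%

If p is the fraction of Mv that is Mv-156, then I(M+2)/I(M) = [C(3,1)·p^2·(1−p)] / p^3 = 3·(1−p)/p = 79.195/20.906 = 3.7881
(1−p)/p = 3.7881/3 = 1.2627  ⇒  p = 1/(1 + 1.2627) = 0.4419
Mv-156: 44.19%, Mv-158: 55.81%.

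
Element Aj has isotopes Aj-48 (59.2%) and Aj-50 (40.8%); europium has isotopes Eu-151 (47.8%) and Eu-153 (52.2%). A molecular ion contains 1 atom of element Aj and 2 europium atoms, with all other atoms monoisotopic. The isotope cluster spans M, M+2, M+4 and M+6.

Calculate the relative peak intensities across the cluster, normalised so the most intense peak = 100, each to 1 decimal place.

Element Aj pattern (n=1): 0.5920 : 0.4080
Europium pattern (n=2): 0.228484 : 0.499032 : 0.272484
Convolve the two distributions (both contribute in 2-u steps):
  M: 0.5920×0.228484 = 0.135263
  M+2: 0.5920×0.499032 + 0.4080×0.228484 = 0.388648
  M+4: 0.5920×0.272484 + 0.4080×0.499032 = 0.364916
  M+6: 0.4080×0.272484 = 0.111173
Scale to base peak (0.388648) = 100: 34.8 : 100.0 : 93.9 : 28.6

34.8 : 100.0 : 93.9 : 28.6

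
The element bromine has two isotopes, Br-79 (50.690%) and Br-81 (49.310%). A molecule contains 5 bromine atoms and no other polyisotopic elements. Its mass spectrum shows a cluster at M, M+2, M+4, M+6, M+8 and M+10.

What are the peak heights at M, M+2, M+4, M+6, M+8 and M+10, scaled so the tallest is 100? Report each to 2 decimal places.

The 5 Br atoms are independent, so intensities follow the terms of (0.50690 + 0.49310)^5.
P(M) = 0.50690^5 = 0.033467
P(M+2) = 5 × 0.50690^4 × 0.49310^1 = 0.162777
P(M+4) = 10 × 0.50690^3 × 0.49310^2 = 0.316692
P(M+6) = 10 × 0.50690^2 × 0.49310^3 = 0.308070
P(M+8) = 5 × 0.50690^1 × 0.49310^4 = 0.149842
P(M+10) = 0.49310^5 = 0.029152
The M+4 peak is largest (0.316692); scaling to 100 gives 10.57 : 51.40 : 100.00 : 97.28 : 47.31 : 9.21.

10.57 : 51.40 : 100.00 : 97.28 : 47.31 : 9.21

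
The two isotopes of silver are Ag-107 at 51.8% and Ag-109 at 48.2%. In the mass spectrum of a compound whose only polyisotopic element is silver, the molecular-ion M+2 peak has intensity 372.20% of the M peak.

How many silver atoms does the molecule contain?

4

With n Ag atoms, P(M+2)/P(M) = C(n,1)·p^(n−1)q / p^n = n·q/p = n · 0.482/0.518.
n = 3.7220 × 0.518/0.482 = 4.00 ≈ 4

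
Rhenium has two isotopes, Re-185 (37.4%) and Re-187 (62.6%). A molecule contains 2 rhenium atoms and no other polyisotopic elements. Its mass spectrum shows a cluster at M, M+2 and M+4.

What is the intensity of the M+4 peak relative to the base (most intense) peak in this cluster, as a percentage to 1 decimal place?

(0.374 + 0.626)^2 gives M 0.1399, M+2 0.4682, M+4 0.3919; the largest is M+2.
P(M+2) = C(2,1) × 0.374^1 × 0.626^1 = 2 × 0.3740 × 0.6260 = 0.468248 (base)
P(M+4) = C(2,2) × 0.374^0 × 0.626^2 = 1 × 1.0000 × 0.391876 = 0.391876
Relative intensity = 0.391876 / 0.468248 × 100 = 83.7

83.7%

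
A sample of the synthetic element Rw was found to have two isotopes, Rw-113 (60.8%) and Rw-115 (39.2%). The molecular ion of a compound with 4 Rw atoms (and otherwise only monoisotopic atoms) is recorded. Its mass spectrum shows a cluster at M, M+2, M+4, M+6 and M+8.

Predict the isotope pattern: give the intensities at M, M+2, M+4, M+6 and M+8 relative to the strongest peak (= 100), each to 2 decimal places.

38.78 : 100.00 : 96.71 : 41.57 : 6.70

Each Rw atom is independently Rw-113 (p = 0.608) or Rw-115 (q = 0.392); the cluster is the binomial expansion (p + q)^4.
P(M) = 0.608^4 = 0.136651
P(M+2) = 4 × 0.608^3 × 0.392^1 = 0.352417
P(M+4) = 6 × 0.608^2 × 0.392^2 = 0.340824
P(M+6) = 4 × 0.608^1 × 0.392^3 = 0.146495
P(M+8) = 0.392^4 = 0.023613
The M+2 peak is largest (0.352417); scaling to 100 gives 38.78 : 100.00 : 96.71 : 41.57 : 6.70.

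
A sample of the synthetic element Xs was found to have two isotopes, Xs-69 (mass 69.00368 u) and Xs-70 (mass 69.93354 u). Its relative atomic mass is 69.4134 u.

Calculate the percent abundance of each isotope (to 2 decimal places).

Writing the weighted mean with unknown fraction x of Xs-69:
69.00368·x + 69.93354·(1 − x) = 69.4134
(69.00368 − 69.93354)·x = 69.4134 − 69.93354
x = -0.52014 / -0.92986 = 0.55937 → 55.94% Xs-69, 44.06% Xs-70.

Xs-69: 55.94%, Xs-70: 44.06%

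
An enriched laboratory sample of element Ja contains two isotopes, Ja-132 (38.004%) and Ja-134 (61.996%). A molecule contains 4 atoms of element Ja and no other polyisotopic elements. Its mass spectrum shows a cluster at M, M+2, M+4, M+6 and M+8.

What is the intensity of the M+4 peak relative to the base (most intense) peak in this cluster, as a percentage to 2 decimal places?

91.95%

Binomial terms of (0.38004 + 0.61996)^4: M 0.0209, M+2 0.1361, M+4 0.3331, M+6 0.3622, M+8 0.1477 → M+6 is the base peak.
P(M+6) = C(4,3) × 0.38004^1 × 0.61996^3 = 4 × 0.38004 × 0.23828187 = 0.362227 (base)
P(M+4) = C(4,2) × 0.38004^2 × 0.61996^2 = 6 × 0.1444304 × 0.3843504 = 0.333071
Relative intensity = 0.333071 / 0.362227 × 100 = 91.95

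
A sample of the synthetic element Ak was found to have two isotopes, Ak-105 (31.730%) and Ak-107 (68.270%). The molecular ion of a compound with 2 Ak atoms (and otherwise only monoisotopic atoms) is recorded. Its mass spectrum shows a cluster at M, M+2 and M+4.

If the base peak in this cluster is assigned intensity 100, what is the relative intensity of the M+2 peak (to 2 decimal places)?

Binomial terms of (0.31730 + 0.68270)^2: M 0.1007, M+2 0.4332, M+4 0.4661 → M+4 is the base peak.
P(M+4) = C(2,2) × 0.31730^0 × 0.68270^2 = 1 × 1.0000 × 0.46607929 = 0.466079 (base)
P(M+2) = C(2,1) × 0.31730^1 × 0.68270^1 = 2 × 0.3173 × 0.6827 = 0.433241
Relative intensity = 0.433241 / 0.466079 × 100 = 92.95

92.95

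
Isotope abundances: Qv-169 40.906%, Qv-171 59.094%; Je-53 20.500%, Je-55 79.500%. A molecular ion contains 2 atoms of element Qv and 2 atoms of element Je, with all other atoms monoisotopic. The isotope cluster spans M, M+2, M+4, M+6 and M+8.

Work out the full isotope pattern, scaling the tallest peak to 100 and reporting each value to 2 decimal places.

1.68 : 17.85 : 66.29 : 100.00 : 52.63

Element Qv pattern (n=2): 0.16733008 : 0.48345983 : 0.34921008
Element Je pattern (n=2): 0.042025 : 0.32595 : 0.632025
Convolve the two distributions (both contribute in 2-u steps):
  M: 0.16733008×0.042025 = 0.007032
  M+2: 0.16733008×0.32595 + 0.48345983×0.042025 = 0.074859
  M+4: 0.16733008×0.632025 + 0.48345983×0.32595 + 0.34921008×0.042025 = 0.278016
  M+6: 0.48345983×0.632025 + 0.34921008×0.32595 = 0.419384
  M+8: 0.34921008×0.632025 = 0.220710
Scale to base peak (0.419384) = 100: 1.68 : 17.85 : 66.29 : 100.00 : 52.63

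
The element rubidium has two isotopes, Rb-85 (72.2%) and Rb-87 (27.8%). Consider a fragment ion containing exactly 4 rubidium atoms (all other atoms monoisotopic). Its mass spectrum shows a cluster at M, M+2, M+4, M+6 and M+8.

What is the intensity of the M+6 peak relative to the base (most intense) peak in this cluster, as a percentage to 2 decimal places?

14.83%

Term probabilities: M 0.2717, M+2 0.4185, M+4 0.2417, M+6 0.0620, M+8 0.0060. Base peak = M+2.
P(M+2) = C(4,1) × 0.722^3 × 0.278^1 = 4 × 0.37636705 × 0.2780 = 0.418520 (base)
P(M+6) = C(4,3) × 0.722^1 × 0.278^3 = 4 × 0.7220 × 0.02148495 = 0.062049
Relative intensity = 0.062049 / 0.418520 × 100 = 14.83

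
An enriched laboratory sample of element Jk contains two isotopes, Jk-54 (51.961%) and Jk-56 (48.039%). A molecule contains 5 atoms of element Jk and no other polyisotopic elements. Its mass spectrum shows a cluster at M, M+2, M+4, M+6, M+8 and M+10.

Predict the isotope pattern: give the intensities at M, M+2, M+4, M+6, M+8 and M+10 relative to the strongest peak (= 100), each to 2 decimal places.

Each Jk atom is independently Jk-54 (p = 0.51961) or Jk-56 (q = 0.48039); the cluster is the binomial expansion (p + q)^5.
P(M) = 0.51961^5 = 0.037878
P(M+2) = 5 × 0.51961^4 × 0.48039^1 = 0.175095
P(M+4) = 10 × 0.51961^3 × 0.48039^2 = 0.323758
P(M+6) = 10 × 0.51961^2 × 0.48039^3 = 0.299321
P(M+8) = 5 × 0.51961^1 × 0.48039^4 = 0.138364
P(M+10) = 0.48039^5 = 0.025584
The M+4 peak is largest (0.323758); scaling to 100 gives 11.70 : 54.08 : 100.00 : 92.45 : 42.74 : 7.90.

11.70 : 54.08 : 100.00 : 92.45 : 42.74 : 7.90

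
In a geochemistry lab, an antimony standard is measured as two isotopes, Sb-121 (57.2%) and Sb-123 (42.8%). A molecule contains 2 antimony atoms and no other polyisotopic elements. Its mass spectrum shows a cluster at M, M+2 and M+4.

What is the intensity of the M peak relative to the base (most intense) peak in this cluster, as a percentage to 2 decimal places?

66.82%

Term probabilities: M 0.3272, M+2 0.4896, M+4 0.1832. Base peak = M+2.
P(M+2) = C(2,1) × 0.572^1 × 0.428^1 = 2 × 0.5720 × 0.4280 = 0.489632 (base)
P(M) = C(2,0) × 0.572^2 × 0.428^0 = 1 × 0.327184 × 1.0000 = 0.327184
Relative intensity = 0.327184 / 0.489632 × 100 = 66.82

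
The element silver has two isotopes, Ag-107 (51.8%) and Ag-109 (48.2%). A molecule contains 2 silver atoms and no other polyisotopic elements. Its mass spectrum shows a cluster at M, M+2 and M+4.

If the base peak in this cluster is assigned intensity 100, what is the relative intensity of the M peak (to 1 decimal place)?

53.7

(0.518 + 0.482)^2 gives M 0.2683, M+2 0.4994, M+4 0.2323; the largest is M+2.
P(M+2) = C(2,1) × 0.518^1 × 0.482^1 = 2 × 0.5180 × 0.4820 = 0.499352 (base)
P(M) = C(2,0) × 0.518^2 × 0.482^0 = 1 × 0.268324 × 1.0000 = 0.268324
Relative intensity = 0.268324 / 0.499352 × 100 = 53.7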